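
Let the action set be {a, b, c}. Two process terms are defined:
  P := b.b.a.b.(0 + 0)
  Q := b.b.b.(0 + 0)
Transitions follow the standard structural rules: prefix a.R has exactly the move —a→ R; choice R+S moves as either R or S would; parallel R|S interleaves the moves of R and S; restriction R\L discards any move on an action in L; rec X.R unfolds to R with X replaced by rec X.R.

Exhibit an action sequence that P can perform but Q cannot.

bba

P's transition system — 5 states:
  s0 = b.b.a.b.(0 + 0) has moves —b→ s1
  s1 = b.a.b.(0 + 0) has moves —b→ s2
  s2 = a.b.(0 + 0) has moves —a→ s3
  s3 = b.(0 + 0) has moves —b→ s4
  s4 = 0 + 0 has moves ·
Q's transition system — 4 states:
  t0 = b.b.b.(0 + 0) has moves —b→ t1
  t1 = b.b.(0 + 0) has moves —b→ t2
  t2 = b.(0 + 0) has moves —b→ t3
  t3 = 0 + 0 has moves ·
Trace ⟨bba⟩ through P, begin at {s0}:
  [1] b ⇒ {s1}
  [2] b ⇒ {s2}
  [3] a ⇒ {s3}
  ✓ P
Trace ⟨bba⟩ through Q, begin at {t0}:
  [1] b ⇒ {t1}
  [2] b ⇒ {t2}
  [3] a ⇒ ∅ (Q stuck)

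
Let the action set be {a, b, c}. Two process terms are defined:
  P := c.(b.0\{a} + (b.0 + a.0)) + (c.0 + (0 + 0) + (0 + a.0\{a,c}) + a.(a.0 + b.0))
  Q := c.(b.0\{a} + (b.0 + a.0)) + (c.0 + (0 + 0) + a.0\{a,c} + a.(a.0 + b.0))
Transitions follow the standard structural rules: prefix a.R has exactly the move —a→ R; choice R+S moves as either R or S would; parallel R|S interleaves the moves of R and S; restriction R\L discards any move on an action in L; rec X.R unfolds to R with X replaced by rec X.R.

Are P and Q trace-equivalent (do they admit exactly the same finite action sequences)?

LTS(P): 6 reachable states
  p0 = c.(b.0\{a} + (b.0 + a.0)) + (c.0 + (0 + 0) + (0 + a.0\{a,c}) + a.(a.0 + b.0)) :: -a-> p1, -a-> p2, -c-> p3, -c-> p4
  p1 = 0\{a,c} :: (no moves)
  p2 = a.0 + b.0 :: -a-> p3, -b-> p3
  p3 = 0 :: (no moves)
  p4 = b.0\{a} + (b.0 + a.0) :: -a-> p3, -b-> p3, -b-> p5
  p5 = 0\{a} :: (no moves)
LTS(Q): 6 reachable states
  q0 = c.(b.0\{a} + (b.0 + a.0)) + (c.0 + (0 + 0) + a.0\{a,c} + a.(a.0 + b.0)) :: -a-> q1, -a-> q2, -c-> q3, -c-> q4
  q1 = 0\{a,c} :: (no moves)
  q2 = a.0 + b.0 :: -a-> q3, -b-> q3
  q3 = 0 :: (no moves)
  q4 = b.0\{a} + (b.0 + a.0) :: -a-> q3, -b-> q3, -b-> q5
  q5 = 0\{a} :: (no moves)
Coarsest stable partition (strong bisimilarity classes):
  B0 = {p0, q0}
  B1 = {p2, p4, q2, q4}
  B2 = {p1, p3, p5, q1, q3, q5}
p0 ∈ B0, q0 ∈ B0 → same block
Bisimilar ⇒ trace-equivalent.

traces(P) = traces(Q)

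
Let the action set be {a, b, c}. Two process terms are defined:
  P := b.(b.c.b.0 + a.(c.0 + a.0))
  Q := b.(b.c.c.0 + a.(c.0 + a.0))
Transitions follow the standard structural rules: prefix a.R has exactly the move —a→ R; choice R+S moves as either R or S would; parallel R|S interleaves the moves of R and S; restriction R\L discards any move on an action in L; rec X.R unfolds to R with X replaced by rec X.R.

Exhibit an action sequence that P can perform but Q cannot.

bbcb

P's transition system — 6 states:
  s0 = b.(b.c.b.0 + a.(c.0 + a.0)) | ··b··> s1
  s1 = b.c.b.0 + a.(c.0 + a.0) | ··a··> s2, ··b··> s3
  s2 = c.0 + a.0 | ··a··> s4, ··c··> s4
  s3 = c.b.0 | ··c··> s5
  s4 = 0 | ·
  s5 = b.0 | ··b··> s4
Q's transition system — 6 states:
  t0 = b.(b.c.c.0 + a.(c.0 + a.0)) | ··b··> t1
  t1 = b.c.c.0 + a.(c.0 + a.0) | ··a··> t2, ··b··> t3
  t2 = c.0 + a.0 | ··a··> t4, ··c··> t4
  t3 = c.c.0 | ··c··> t5
  t4 = 0 | ·
  t5 = c.0 | ··c··> t4
Executing bbcb from P (initial set {s0}):
  after b @ step 1: {s1}
  after b @ step 2: {s3}
  after c @ step 3: {s5}
  after b @ step 4: {s4}
  — P admits the full trace.
Executing bbcb from Q (initial set {t0}):
  after b @ step 1: {t1}
  after b @ step 2: {t3}
  after c @ step 3: {t5}
  after b @ step 4: no successor for Q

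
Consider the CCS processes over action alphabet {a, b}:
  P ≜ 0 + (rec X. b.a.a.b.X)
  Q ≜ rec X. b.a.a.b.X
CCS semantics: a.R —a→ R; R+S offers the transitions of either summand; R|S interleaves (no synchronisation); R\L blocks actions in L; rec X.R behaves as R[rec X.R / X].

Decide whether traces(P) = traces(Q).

P's transition system — 5 states:
  m0 = 0 + (rec X. b.a.a.b.X) ⊢ --b--▸ m1
  m1 = a.a.b.(rec X. b.a.a.b.X) ⊢ --a--▸ m2
  m2 = a.b.(rec X. b.a.a.b.X) ⊢ --a--▸ m3
  m3 = b.(rec X. b.a.a.b.X) ⊢ --b--▸ m4
  m4 = rec X. b.a.a.b.X ⊢ --b--▸ m1
Q's transition system — 4 states:
  n0 = rec X. b.a.a.b.X ⊢ --b--▸ n1
  n1 = a.a.b.(rec X. b.a.a.b.X) ⊢ --a--▸ n2
  n2 = a.b.(rec X. b.a.a.b.X) ⊢ --a--▸ n3
  n3 = b.(rec X. b.a.a.b.X) ⊢ --b--▸ n0
Partition-refinement fixed point:
  B0 = {m0, m4, n0}
  B1 = {m1, n1}
  B2 = {m2, n2}
  B3 = {m3, n3}
m0 ∈ B0, n0 ∈ B0 → same block
Bisimilar ⇒ trace-equivalent.

trace-equivalent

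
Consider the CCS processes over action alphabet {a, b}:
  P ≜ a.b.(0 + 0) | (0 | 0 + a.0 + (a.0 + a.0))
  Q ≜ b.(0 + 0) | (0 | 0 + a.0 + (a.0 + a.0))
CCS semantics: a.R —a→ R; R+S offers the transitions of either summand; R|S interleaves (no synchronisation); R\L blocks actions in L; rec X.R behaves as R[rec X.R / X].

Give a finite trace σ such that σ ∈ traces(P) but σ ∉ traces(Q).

Reachable graph of P (6 states):
  m0 = a.b.(0 + 0) | (0 | 0 + a.0 + (a.0 + a.0)) ⊢ —a→ m1, —a→ m2
  m1 = a.b.(0 + 0) | 0 ⊢ —a→ m3
  m2 = b.(0 + 0) | (0 | 0 + a.0 + (a.0 + a.0)) ⊢ —a→ m3, —b→ m4
  m3 = b.(0 + 0) | 0 ⊢ —b→ m5
  m4 = (0 + 0) | (0 | 0 + a.0 + (a.0 + a.0)) ⊢ —a→ m5
  m5 = (0 + 0) | 0 ⊢ stopped
Reachable graph of Q (4 states):
  n0 = b.(0 + 0) | (0 | 0 + a.0 + (a.0 + a.0)) ⊢ —a→ n1, —b→ n2
  n1 = b.(0 + 0) | 0 ⊢ —b→ n3
  n2 = (0 + 0) | (0 | 0 + a.0 + (a.0 + a.0)) ⊢ —a→ n3
  n3 = (0 + 0) | 0 ⊢ stopped
Executing aa from P (initial set {m0}):
  step 1 (a): {m1, m2}
  step 2 (a): {m3}
  — P admits the full trace.
Executing aa from Q (initial set {n0}):
  step 1 (a): {n1}
  step 2 (a): no successor for Q

aa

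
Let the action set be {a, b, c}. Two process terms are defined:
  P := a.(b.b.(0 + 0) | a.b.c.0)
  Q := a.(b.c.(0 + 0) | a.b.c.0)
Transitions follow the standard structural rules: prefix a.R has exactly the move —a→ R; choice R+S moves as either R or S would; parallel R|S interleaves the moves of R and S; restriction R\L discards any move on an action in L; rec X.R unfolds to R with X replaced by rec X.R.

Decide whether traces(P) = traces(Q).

P's transition system — 13 states:
  s0 = a.(b.b.(0 + 0) | a.b.c.0) has moves ··a··> s1
  s1 = b.b.(0 + 0) | a.b.c.0 has moves ··a··> s2, ··b··> s3
  s2 = b.b.(0 + 0) | b.c.0 has moves ··b··> s4, ··b··> s5
  s3 = b.(0 + 0) | a.b.c.0 has moves ··a··> s4, ··b··> s6
  s4 = b.(0 + 0) | b.c.0 has moves ··b··> s7, ··b··> s8
  s5 = b.b.(0 + 0) | c.0 has moves ··b··> s8, ··c··> s9
  s6 = (0 + 0) | a.b.c.0 has moves ··a··> s7
  s7 = (0 + 0) | b.c.0 has moves ··b··> s10
  s8 = b.(0 + 0) | c.0 has moves ··b··> s10, ··c··> s11
  s9 = b.b.(0 + 0) | 0 has moves ··b··> s11
  s10 = (0 + 0) | c.0 has moves ··c··> s12
  s11 = b.(0 + 0) | 0 has moves ··b··> s12
  s12 = (0 + 0) | 0 has moves ∅
Q's transition system — 13 states:
  t0 = a.(b.c.(0 + 0) | a.b.c.0) has moves ··a··> t1
  t1 = b.c.(0 + 0) | a.b.c.0 has moves ··a··> t2, ··b··> t3
  t2 = b.c.(0 + 0) | b.c.0 has moves ··b··> t4, ··b··> t5
  t3 = c.(0 + 0) | a.b.c.0 has moves ··a··> t5, ··c··> t6
  t4 = b.c.(0 + 0) | c.0 has moves ··b··> t7, ··c··> t8
  t5 = c.(0 + 0) | b.c.0 has moves ··b··> t7, ··c··> t9
  t6 = (0 + 0) | a.b.c.0 has moves ··a··> t9
  t7 = c.(0 + 0) | c.0 has moves ··c··> t10, ··c··> t11
  t8 = b.c.(0 + 0) | 0 has moves ··b··> t11
  t9 = (0 + 0) | b.c.0 has moves ··b··> t10
  t10 = (0 + 0) | c.0 has moves ··c··> t12
  t11 = c.(0 + 0) | 0 has moves ··c··> t12
  t12 = (0 + 0) | 0 has moves ∅
Run σ = ⟨abb⟩ on P: start {s0}
  step 1 (a): {s1}
  step 2 (b): {s3}
  step 3 (b): {s6}
  — P admits the full trace.
Run σ = ⟨abb⟩ on Q: start {t0}
  step 1 (a): {t1}
  step 2 (b): {t3}
  step 3 (b): no successor for Q

NO — witness ⟨abb⟩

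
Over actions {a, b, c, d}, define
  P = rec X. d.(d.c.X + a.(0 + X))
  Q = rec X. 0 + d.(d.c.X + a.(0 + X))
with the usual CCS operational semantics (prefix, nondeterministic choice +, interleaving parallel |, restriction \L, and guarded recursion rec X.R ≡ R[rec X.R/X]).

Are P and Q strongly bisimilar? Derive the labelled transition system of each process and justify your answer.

bisimilar

LTS(P): 4 reachable states
  p0 = rec X. d.(d.c.X + a.(0 + X)) | ··d··> p1
  p1 = d.c.(rec X. d.(d.c.X + a.(0 + X))) + a.(0 + (rec X. d.(d.c.X + a.(0 + X)))) | ··a··> p2, ··d··> p3
  p2 = 0 + (rec X. d.(d.c.X + a.(0 + X))) | ··d··> p1
  p3 = c.(rec X. d.(d.c.X + a.(0 + X))) | ··c··> p0
LTS(Q): 4 reachable states
  q0 = rec X. 0 + d.(d.c.X + a.(0 + X)) | ··d··> q1
  q1 = d.c.(rec X. 0 + d.(d.c.X + a.(0 + X))) + a.(0 + (rec X. 0 + d.(d.c.X + a.(0 + X)))) | ··a··> q2, ··d··> q3
  q2 = 0 + (rec X. 0 + d.(d.c.X + a.(0 + X))) | ··d··> q1
  q3 = c.(rec X. 0 + d.(d.c.X + a.(0 + X))) | ··c··> q0
Bisimilarity quotient blocks:
  B0 = {p0, p2, q0, q2}
  B1 = {p1, q1}
  B2 = {p3, q3}
p0 ∈ B0, q0 ∈ B0 → same block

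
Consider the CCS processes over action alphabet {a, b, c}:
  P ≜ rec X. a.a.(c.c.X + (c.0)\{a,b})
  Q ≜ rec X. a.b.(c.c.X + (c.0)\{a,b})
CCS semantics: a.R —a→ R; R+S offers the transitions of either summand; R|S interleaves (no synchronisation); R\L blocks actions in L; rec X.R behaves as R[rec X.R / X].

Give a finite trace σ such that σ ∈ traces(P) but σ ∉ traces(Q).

aa

Reachable graph of P (5 states):
  u0 = rec X. a.a.(c.c.X + (c.0)\{a,b}) ⊢ =a=> u1
  u1 = a.(c.c.(rec X. a.a.(c.c.X + (c.0)\{a,b})) + (c.0)\{a,b}) ⊢ =a=> u2
  u2 = c.c.(rec X. a.a.(c.c.X + (c.0)\{a,b})) + (c.0)\{a,b} ⊢ =c=> u3, =c=> u4
  u3 = 0\{a,b} ⊢ stopped
  u4 = c.(rec X. a.a.(c.c.X + (c.0)\{a,b})) ⊢ =c=> u0
Reachable graph of Q (5 states):
  v0 = rec X. a.b.(c.c.X + (c.0)\{a,b}) ⊢ =a=> v1
  v1 = b.(c.c.(rec X. a.b.(c.c.X + (c.0)\{a,b})) + (c.0)\{a,b}) ⊢ =b=> v2
  v2 = c.c.(rec X. a.b.(c.c.X + (c.0)\{a,b})) + (c.0)\{a,b} ⊢ =c=> v3, =c=> v4
  v3 = 0\{a,b} ⊢ stopped
  v4 = c.(rec X. a.b.(c.c.X + (c.0)\{a,b})) ⊢ =c=> v0
Run σ = ⟨aa⟩ on P: start {u0}
  step 1 (a): {u1}
  step 2 (a): {u2}
  — P admits the full trace.
Run σ = ⟨aa⟩ on Q: start {v0}
  step 1 (a): {v1}
  step 2 (a): ∅ (Q stuck)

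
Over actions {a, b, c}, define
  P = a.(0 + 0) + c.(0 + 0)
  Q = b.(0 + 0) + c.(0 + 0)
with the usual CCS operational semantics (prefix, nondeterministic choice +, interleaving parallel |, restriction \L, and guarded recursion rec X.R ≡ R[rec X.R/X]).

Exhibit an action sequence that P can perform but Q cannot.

P's transition system — 2 states:
  u0 = a.(0 + 0) + c.(0 + 0) | =a=> u1, =c=> u1
  u1 = 0 + 0 | (no moves)
Q's transition system — 2 states:
  v0 = b.(0 + 0) + c.(0 + 0) | =b=> v1, =c=> v1
  v1 = 0 + 0 | (no moves)
Executing a from P (initial set {u0}):
  after a @ step 1: {u1}
  ✓ P
Executing a from Q (initial set {v0}):
  after a @ step 1: ∅ (Q stuck)

a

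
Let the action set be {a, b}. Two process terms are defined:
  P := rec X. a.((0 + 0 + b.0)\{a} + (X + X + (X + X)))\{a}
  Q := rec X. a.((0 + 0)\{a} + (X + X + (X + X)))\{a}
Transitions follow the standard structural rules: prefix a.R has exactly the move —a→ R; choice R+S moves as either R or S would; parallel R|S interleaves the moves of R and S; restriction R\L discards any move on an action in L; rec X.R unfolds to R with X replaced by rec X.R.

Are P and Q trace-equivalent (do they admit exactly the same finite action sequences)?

P's transition system — 3 states:
  s0 = rec X. a.((0 + 0 + b.0)\{a} + (X + X + (X + X)))\{a} → =a=> s1
  s1 = ((0 + 0 + b.0)\{a} + ((rec X. a.((0 + 0 + b.0)\{a} + (X + X + (X + X)))\{a}) + (rec X. a.((0 + 0 + b.0)\{a} + (X + X + (X + X)))\{a}) + ((rec X. a.((0 + 0 + b.0)\{a} + (X + X + (X + X)))\{a}) + (rec X. a.((0 + 0 + b.0)\{a} + (X + X + (X + X)))\{a}))))\{a} → =b=> s2
  s2 = 0\{a}\{a} → deadlocked
Q's transition system — 2 states:
  t0 = rec X. a.((0 + 0)\{a} + (X + X + (X + X)))\{a} → =a=> t1
  t1 = ((0 + 0)\{a} + ((rec X. a.((0 + 0)\{a} + (X + X + (X + X)))\{a}) + (rec X. a.((0 + 0)\{a} + (X + X + (X + X)))\{a}) + ((rec X. a.((0 + 0)\{a} + (X + X + (X + X)))\{a}) + (rec X. a.((0 + 0)\{a} + (X + X + (X + X)))\{a}))))\{a} → deadlocked
Executing ab from P (initial set {s0}):
  step 1 (a): {s1}
  step 2 (b): {s2}
  P completes σ.
Executing ab from Q (initial set {t0}):
  step 1 (a): {t1}
  step 2 (b): no successor for Q

trace-distinct — witness ⟨ab⟩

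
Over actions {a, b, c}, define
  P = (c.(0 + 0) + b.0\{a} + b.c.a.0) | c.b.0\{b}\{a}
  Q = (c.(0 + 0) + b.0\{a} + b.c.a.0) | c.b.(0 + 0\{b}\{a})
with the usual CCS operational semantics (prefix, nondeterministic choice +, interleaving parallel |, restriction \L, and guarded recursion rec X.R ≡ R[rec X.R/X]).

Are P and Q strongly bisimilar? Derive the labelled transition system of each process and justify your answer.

P's transition system — 18 states:
  u0 = (c.(0 + 0) + b.0\{a} + b.c.a.0) | c.b.0\{b}\{a} ⊢ —b→ u1, —b→ u2, —c→ u3, —c→ u4
  u1 = 0\{a} | c.b.0\{b}\{a} ⊢ —c→ u5
  u2 = c.a.0 | c.b.0\{b}\{a} ⊢ —c→ u6, —c→ u7
  u3 = (0 + 0) | c.b.0\{b}\{a} ⊢ —c→ u8
  u4 = (c.(0 + 0) + b.0\{a} + b.c.a.0) | b.0\{b}\{a} ⊢ —b→ u5, —b→ u7, —b→ u9, —c→ u8
  u5 = 0\{a} | b.0\{b}\{a} ⊢ —b→ u10
  u6 = a.0 | c.b.0\{b}\{a} ⊢ —a→ u11, —c→ u12
  u7 = c.a.0 | b.0\{b}\{a} ⊢ —b→ u13, —c→ u12
  u8 = (0 + 0) | b.0\{b}\{a} ⊢ —b→ u14
  u9 = (c.(0 + 0) + b.0\{a} + b.c.a.0) | 0\{b}\{a} ⊢ —b→ u10, —b→ u13, —c→ u14
  u10 = 0\{a} | 0\{b}\{a} ⊢ stopped
  u11 = 0 | c.b.0\{b}\{a} ⊢ —c→ u15
  u12 = a.0 | b.0\{b}\{a} ⊢ —a→ u15, —b→ u16
  u13 = c.a.0 | 0\{b}\{a} ⊢ —c→ u16
  u14 = (0 + 0) | 0\{b}\{a} ⊢ stopped
  u15 = 0 | b.0\{b}\{a} ⊢ —b→ u17
  u16 = a.0 | 0\{b}\{a} ⊢ —a→ u17
  u17 = 0 | 0\{b}\{a} ⊢ stopped
Q's transition system — 18 states:
  v0 = (c.(0 + 0) + b.0\{a} + b.c.a.0) | c.b.(0 + 0\{b}\{a}) ⊢ —b→ v1, —b→ v2, —c→ v3, —c→ v4
  v1 = 0\{a} | c.b.(0 + 0\{b}\{a}) ⊢ —c→ v5
  v2 = c.a.0 | c.b.(0 + 0\{b}\{a}) ⊢ —c→ v6, —c→ v7
  v3 = (0 + 0) | c.b.(0 + 0\{b}\{a}) ⊢ —c→ v8
  v4 = (c.(0 + 0) + b.0\{a} + b.c.a.0) | b.(0 + 0\{b}\{a}) ⊢ —b→ v5, —b→ v7, —b→ v9, —c→ v8
  v5 = 0\{a} | b.(0 + 0\{b}\{a}) ⊢ —b→ v10
  v6 = a.0 | c.b.(0 + 0\{b}\{a}) ⊢ —a→ v11, —c→ v12
  v7 = c.a.0 | b.(0 + 0\{b}\{a}) ⊢ —b→ v13, —c→ v12
  v8 = (0 + 0) | b.(0 + 0\{b}\{a}) ⊢ —b→ v14
  v9 = (c.(0 + 0) + b.0\{a} + b.c.a.0) | (0 + 0\{b}\{a}) ⊢ —b→ v10, —b→ v13, —c→ v14
  v10 = 0\{a} | (0 + 0\{b}\{a}) ⊢ stopped
  v11 = 0 | c.b.(0 + 0\{b}\{a}) ⊢ —c→ v15
  v12 = a.0 | b.(0 + 0\{b}\{a}) ⊢ —a→ v15, —b→ v16
  v13 = c.a.0 | (0 + 0\{b}\{a}) ⊢ —c→ v16
  v14 = (0 + 0) | (0 + 0\{b}\{a}) ⊢ stopped
  v15 = 0 | b.(0 + 0\{b}\{a}) ⊢ —b→ v17
  v16 = a.0 | (0 + 0\{b}\{a}) ⊢ —a→ v17
  v17 = 0 | (0 + 0\{b}\{a}) ⊢ stopped
Bisimilarity quotient blocks:
  B0 = {u0, v0}
  B1 = {u2, v2}
  B2 = {u7, v7}
  B3 = {u13, v13}
  B4 = {u16, v16}
  B5 = {u10, u14, u17, v10, v14, v17}
  B6 = {u12, v12}
  B7 = {u15, u5, u8, v15, v5, v8}
  B8 = {u6, v6}
  B9 = {u1, u11, u3, v1, v11, v3}
  B10 = {u4, v4}
  B11 = {u9, v9}
u0 ∈ B0, v0 ∈ B0 → same block

P ~ Q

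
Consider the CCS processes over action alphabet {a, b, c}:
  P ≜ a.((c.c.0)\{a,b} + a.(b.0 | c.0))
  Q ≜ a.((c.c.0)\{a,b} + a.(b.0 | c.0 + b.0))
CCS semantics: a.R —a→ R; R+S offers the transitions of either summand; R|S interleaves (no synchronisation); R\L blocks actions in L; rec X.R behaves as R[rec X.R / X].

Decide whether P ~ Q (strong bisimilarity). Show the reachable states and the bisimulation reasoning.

not bisimilar

LTS(P): 8 reachable states
  m0 = a.((c.c.0)\{a,b} + a.(b.0 | c.0)) | =a=> m1
  m1 = (c.c.0)\{a,b} + a.(b.0 | c.0) | =a=> m2, =c=> m3
  m2 = b.0 | c.0 | =b=> m4, =c=> m5
  m3 = (c.0)\{a,b} | =c=> m6
  m4 = 0 | c.0 | =c=> m7
  m5 = b.0 | 0 | =b=> m7
  m6 = 0\{a,b} | ·
  m7 = 0 | 0 | ·
LTS(Q): 9 reachable states
  n0 = a.((c.c.0)\{a,b} + a.(b.0 | c.0 + b.0)) | =a=> n1
  n1 = (c.c.0)\{a,b} + a.(b.0 | c.0 + b.0) | =a=> n2, =c=> n3
  n2 = b.0 | c.0 + b.0 | =b=> n4, =b=> n5, =c=> n6
  n3 = (c.0)\{a,b} | =c=> n7
  n4 = 0 | ·
  n5 = 0 | c.0 | =c=> n8
  n6 = b.0 | 0 | =b=> n8
  n7 = 0\{a,b} | ·
  n8 = 0 | 0 | ·
Bisimilarity quotient blocks:
  B0 = {m0}
  B1 = {m1}
  B2 = {m3, m4, n3, n5}
  B3 = {m6, m7, n4, n7, n8}
  B4 = {m2}
  B5 = {m5, n6}
  B6 = {n0}
  B7 = {n1}
  B8 = {n2}
m0 ∈ B0, n0 ∈ B6 → different blocks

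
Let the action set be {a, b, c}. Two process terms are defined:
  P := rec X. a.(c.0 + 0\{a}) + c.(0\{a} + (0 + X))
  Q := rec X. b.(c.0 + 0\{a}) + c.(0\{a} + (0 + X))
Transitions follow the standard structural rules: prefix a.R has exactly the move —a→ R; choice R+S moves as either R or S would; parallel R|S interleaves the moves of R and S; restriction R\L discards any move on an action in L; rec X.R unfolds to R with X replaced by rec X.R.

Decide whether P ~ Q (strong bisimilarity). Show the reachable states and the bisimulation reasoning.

P ≁ Q

LTS(P): 4 reachable states
  p0 = rec X. a.(c.0 + 0\{a}) + c.(0\{a} + (0 + X)) has moves =a=> p1, =c=> p2
  p1 = c.0 + 0\{a} has moves =c=> p3
  p2 = 0\{a} + (0 + (rec X. a.(c.0 + 0\{a}) + c.(0\{a} + (0 + X)))) has moves =a=> p1, =c=> p2
  p3 = 0 has moves ∅
LTS(Q): 4 reachable states
  q0 = rec X. b.(c.0 + 0\{a}) + c.(0\{a} + (0 + X)) has moves =b=> q1, =c=> q2
  q1 = c.0 + 0\{a} has moves =c=> q3
  q2 = 0\{a} + (0 + (rec X. b.(c.0 + 0\{a}) + c.(0\{a} + (0 + X)))) has moves =b=> q1, =c=> q2
  q3 = 0 has moves ∅
Coarsest stable partition (strong bisimilarity classes):
  B0 = {p0, p2}
  B1 = {p1, q1}
  B2 = {p3, q3}
  B3 = {q0, q2}
p0 ∈ B0, q0 ∈ B3 → different blocks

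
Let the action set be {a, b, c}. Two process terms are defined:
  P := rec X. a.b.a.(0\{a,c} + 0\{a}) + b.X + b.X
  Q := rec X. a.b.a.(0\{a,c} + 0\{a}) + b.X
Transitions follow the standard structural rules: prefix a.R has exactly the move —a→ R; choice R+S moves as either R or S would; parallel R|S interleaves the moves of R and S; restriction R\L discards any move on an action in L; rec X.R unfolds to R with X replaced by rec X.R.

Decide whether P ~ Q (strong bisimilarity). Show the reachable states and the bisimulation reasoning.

P ~ Q

P's transition system — 4 states:
  s0 = rec X. a.b.a.(0\{a,c} + 0\{a}) + b.X + b.X → --a--▸ s1, --b--▸ s0
  s1 = b.a.(0\{a,c} + 0\{a}) → --b--▸ s2
  s2 = a.(0\{a,c} + 0\{a}) → --a--▸ s3
  s3 = 0\{a,c} + 0\{a} → stopped
Q's transition system — 4 states:
  t0 = rec X. a.b.a.(0\{a,c} + 0\{a}) + b.X → --a--▸ t1, --b--▸ t0
  t1 = b.a.(0\{a,c} + 0\{a}) → --b--▸ t2
  t2 = a.(0\{a,c} + 0\{a}) → --a--▸ t3
  t3 = 0\{a,c} + 0\{a} → stopped
Bisimilarity quotient blocks:
  B0 = {s0, t0}
  B1 = {s1, t1}
  B2 = {s2, t2}
  B3 = {s3, t3}
s0 ∈ B0, t0 ∈ B0 → same block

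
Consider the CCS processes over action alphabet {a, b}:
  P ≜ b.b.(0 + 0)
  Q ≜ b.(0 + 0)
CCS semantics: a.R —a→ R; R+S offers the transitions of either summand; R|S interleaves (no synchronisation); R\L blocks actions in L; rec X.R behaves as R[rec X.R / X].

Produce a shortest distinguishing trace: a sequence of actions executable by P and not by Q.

bb

LTS(P): 3 reachable states
  m0 = b.b.(0 + 0) ⊢ --b--▸ m1
  m1 = b.(0 + 0) ⊢ --b--▸ m2
  m2 = 0 + 0 ⊢ (no moves)
LTS(Q): 2 reachable states
  n0 = b.(0 + 0) ⊢ --b--▸ n1
  n1 = 0 + 0 ⊢ (no moves)
Trace ⟨bb⟩ through P, begin at {m0}:
  step 1 (b): {m1}
  step 2 (b): {m2}
  P completes σ.
Trace ⟨bb⟩ through Q, begin at {n0}:
  step 1 (b): {n1}
  step 2 (b): ∅  — Q cannot continue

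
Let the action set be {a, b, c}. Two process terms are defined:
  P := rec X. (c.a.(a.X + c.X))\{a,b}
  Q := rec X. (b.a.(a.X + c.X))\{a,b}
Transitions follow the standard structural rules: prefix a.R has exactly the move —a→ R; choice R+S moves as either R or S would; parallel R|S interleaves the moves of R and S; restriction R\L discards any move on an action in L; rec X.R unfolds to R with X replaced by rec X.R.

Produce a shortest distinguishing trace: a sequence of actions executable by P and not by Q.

c

Reachable graph of P (2 states):
  m0 = rec X. (c.a.(a.X + c.X))\{a,b} | =c=> m1
  m1 = (a.(a.(rec X. (c.a.(a.X + c.X))\{a,b}) + c.(rec X. (c.a.(a.X + c.X))\{a,b})))\{a,b} | stopped
Reachable graph of Q (1 states):
  n0 = rec X. (b.a.(a.X + c.X))\{a,b} | stopped
Executing c from P (initial set {m0}):
  step 1 (c): {m1}
  — P admits the full trace.
Executing c from Q (initial set {n0}):
  step 1 (c): ∅ (Q stuck)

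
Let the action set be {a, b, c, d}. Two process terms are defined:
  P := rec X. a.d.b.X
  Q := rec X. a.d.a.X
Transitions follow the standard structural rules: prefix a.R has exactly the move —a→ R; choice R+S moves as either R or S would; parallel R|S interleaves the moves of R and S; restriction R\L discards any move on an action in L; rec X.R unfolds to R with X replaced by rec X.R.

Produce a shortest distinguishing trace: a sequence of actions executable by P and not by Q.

adb

LTS(P): 3 reachable states
  p0 = rec X. a.d.b.X has moves =a=> p1
  p1 = d.b.(rec X. a.d.b.X) has moves =d=> p2
  p2 = b.(rec X. a.d.b.X) has moves =b=> p0
LTS(Q): 3 reachable states
  q0 = rec X. a.d.a.X has moves =a=> q1
  q1 = d.a.(rec X. a.d.a.X) has moves =d=> q2
  q2 = a.(rec X. a.d.a.X) has moves =a=> q0
Run σ = ⟨adb⟩ on P: start {p0}
  step 1 (a): {p1}
  step 2 (d): {p2}
  step 3 (b): {p0}
  P completes σ.
Run σ = ⟨adb⟩ on Q: start {q0}
  step 1 (a): {q1}
  step 2 (d): {q2}
  step 3 (b): no successor for Q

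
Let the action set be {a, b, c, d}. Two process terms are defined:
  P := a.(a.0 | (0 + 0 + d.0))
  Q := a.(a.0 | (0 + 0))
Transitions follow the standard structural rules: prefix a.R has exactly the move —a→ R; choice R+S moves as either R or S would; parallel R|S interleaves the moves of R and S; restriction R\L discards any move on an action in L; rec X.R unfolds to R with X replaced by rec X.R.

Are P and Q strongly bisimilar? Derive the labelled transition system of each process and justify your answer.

not bisimilar

P's transition system — 5 states:
  p0 = a.(a.0 | (0 + 0 + d.0)) :: --a--▸ p1
  p1 = a.0 | (0 + 0 + d.0) :: --a--▸ p2, --d--▸ p3
  p2 = 0 | (0 + 0 + d.0) :: --d--▸ p4
  p3 = a.0 | 0 :: --a--▸ p4
  p4 = 0 | 0 :: ·
Q's transition system — 3 states:
  q0 = a.(a.0 | (0 + 0)) :: --a--▸ q1
  q1 = a.0 | (0 + 0) :: --a--▸ q2
  q2 = 0 | (0 + 0) :: ·
Partition-refinement fixed point:
  B0 = {p0}
  B1 = {p1}
  B2 = {p3, q1}
  B3 = {p4, q2}
  B4 = {p2}
  B5 = {q0}
p0 ∈ B0, q0 ∈ B5 → different blocks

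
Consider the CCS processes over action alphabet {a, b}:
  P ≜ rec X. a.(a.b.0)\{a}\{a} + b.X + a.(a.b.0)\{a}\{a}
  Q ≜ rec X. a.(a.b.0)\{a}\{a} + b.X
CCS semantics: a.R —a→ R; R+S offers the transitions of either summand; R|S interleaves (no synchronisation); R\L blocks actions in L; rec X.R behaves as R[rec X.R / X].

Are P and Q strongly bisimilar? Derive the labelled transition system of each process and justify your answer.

Reachable graph of P (2 states):
  s0 = rec X. a.(a.b.0)\{a}\{a} + b.X + a.(a.b.0)\{a}\{a} ⊢ ··a··> s1, ··b··> s0
  s1 = (a.b.0)\{a}\{a} ⊢ ∅
Reachable graph of Q (2 states):
  t0 = rec X. a.(a.b.0)\{a}\{a} + b.X ⊢ ··a··> t1, ··b··> t0
  t1 = (a.b.0)\{a}\{a} ⊢ ∅
Bisimilarity quotient blocks:
  B0 = {s0, t0}
  B1 = {s1, t1}
s0 ∈ B0, t0 ∈ B0 → same block

bisimilar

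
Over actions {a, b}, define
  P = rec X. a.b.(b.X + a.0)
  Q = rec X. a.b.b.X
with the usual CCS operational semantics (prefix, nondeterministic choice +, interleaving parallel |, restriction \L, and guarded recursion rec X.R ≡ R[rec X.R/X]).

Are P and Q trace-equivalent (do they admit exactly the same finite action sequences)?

traces(P) ≠ traces(Q) — witness ⟨aba⟩

P's transition system — 4 states:
  p0 = rec X. a.b.(b.X + a.0) → —a→ p1
  p1 = b.(b.(rec X. a.b.(b.X + a.0)) + a.0) → —b→ p2
  p2 = b.(rec X. a.b.(b.X + a.0)) + a.0 → —a→ p3, —b→ p0
  p3 = 0 → deadlocked
Q's transition system — 3 states:
  q0 = rec X. a.b.b.X → —a→ q1
  q1 = b.b.(rec X. a.b.b.X) → —b→ q2
  q2 = b.(rec X. a.b.b.X) → —b→ q0
Trace ⟨aba⟩ through P, begin at {p0}:
  step 1 (a): {p1}
  step 2 (b): {p2}
  step 3 (a): {p3}
  — P admits the full trace.
Trace ⟨aba⟩ through Q, begin at {q0}:
  step 1 (a): {q1}
  step 2 (b): {q2}
  step 3 (a): ∅  — Q cannot continue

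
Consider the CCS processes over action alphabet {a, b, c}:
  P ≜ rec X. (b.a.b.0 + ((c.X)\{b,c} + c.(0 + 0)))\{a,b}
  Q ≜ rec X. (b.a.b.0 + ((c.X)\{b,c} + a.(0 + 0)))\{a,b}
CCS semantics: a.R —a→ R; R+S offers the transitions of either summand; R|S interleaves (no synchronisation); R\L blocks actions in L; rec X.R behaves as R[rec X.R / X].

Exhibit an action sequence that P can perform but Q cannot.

c

P's transition system — 2 states:
  p0 = rec X. (b.a.b.0 + ((c.X)\{b,c} + c.(0 + 0)))\{a,b} → ··c··> p1
  p1 = (0 + 0)\{a,b} → (no moves)
Q's transition system — 1 states:
  q0 = rec X. (b.a.b.0 + ((c.X)\{b,c} + a.(0 + 0)))\{a,b} → (no moves)
Trace ⟨c⟩ through P, begin at {p0}:
  after c @ step 1: {p1}
  — P admits the full trace.
Trace ⟨c⟩ through Q, begin at {q0}:
  after c @ step 1: ∅  — Q cannot continue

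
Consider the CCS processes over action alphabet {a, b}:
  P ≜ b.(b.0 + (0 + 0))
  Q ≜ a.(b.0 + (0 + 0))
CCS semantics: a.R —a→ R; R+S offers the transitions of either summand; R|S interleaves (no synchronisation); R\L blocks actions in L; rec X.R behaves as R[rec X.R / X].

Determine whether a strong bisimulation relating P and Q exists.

P's transition system — 3 states:
  m0 = b.(b.0 + (0 + 0)) has moves —b→ m1
  m1 = b.0 + (0 + 0) has moves —b→ m2
  m2 = 0 has moves stopped
Q's transition system — 3 states:
  n0 = a.(b.0 + (0 + 0)) has moves —a→ n1
  n1 = b.0 + (0 + 0) has moves —b→ n2
  n2 = 0 has moves stopped
Partition-refinement fixed point:
  B0 = {m0}
  B1 = {m1, n1}
  B2 = {m2, n2}
  B3 = {n0}
m0 ∈ B0, n0 ∈ B3 → different blocks

NO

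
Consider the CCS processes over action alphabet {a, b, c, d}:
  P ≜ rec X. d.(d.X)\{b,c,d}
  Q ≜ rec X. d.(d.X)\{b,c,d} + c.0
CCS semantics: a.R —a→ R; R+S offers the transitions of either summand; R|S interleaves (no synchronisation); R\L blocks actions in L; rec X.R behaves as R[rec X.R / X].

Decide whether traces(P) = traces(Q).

Reachable graph of P (2 states):
  m0 = rec X. d.(d.X)\{b,c,d} :: =d=> m1
  m1 = (d.(rec X. d.(d.X)\{b,c,d}))\{b,c,d} :: (no moves)
Reachable graph of Q (3 states):
  n0 = rec X. d.(d.X)\{b,c,d} + c.0 :: =c=> n1, =d=> n2
  n1 = 0 :: (no moves)
  n2 = (d.(rec X. d.(d.X)\{b,c,d} + c.0))\{b,c,d} :: (no moves)
Trace ⟨c⟩ through Q, begin at {n0}:
  [1] c ⇒ {n1}
  Q completes σ.
Trace ⟨c⟩ through P, begin at {m0}:
  [1] c ⇒ ∅  — P cannot continue

trace-distinct — witness ⟨c⟩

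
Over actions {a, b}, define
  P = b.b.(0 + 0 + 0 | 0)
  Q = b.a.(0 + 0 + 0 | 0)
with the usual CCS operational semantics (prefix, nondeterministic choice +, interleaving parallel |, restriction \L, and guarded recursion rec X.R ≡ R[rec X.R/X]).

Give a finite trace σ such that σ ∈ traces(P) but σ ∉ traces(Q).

Reachable graph of P (3 states):
  m0 = b.b.(0 + 0 + 0 | 0) ⊢ -b-> m1
  m1 = b.(0 + 0 + 0 | 0) ⊢ -b-> m2
  m2 = 0 + 0 + 0 | 0 ⊢ stopped
Reachable graph of Q (3 states):
  n0 = b.a.(0 + 0 + 0 | 0) ⊢ -b-> n1
  n1 = a.(0 + 0 + 0 | 0) ⊢ -a-> n2
  n2 = 0 + 0 + 0 | 0 ⊢ stopped
Run σ = ⟨bb⟩ on P: start {m0}
  step 1 (b): {m1}
  step 2 (b): {m2}
  P completes σ.
Run σ = ⟨bb⟩ on Q: start {n0}
  step 1 (b): {n1}
  step 2 (b): ∅ (Q stuck)

bb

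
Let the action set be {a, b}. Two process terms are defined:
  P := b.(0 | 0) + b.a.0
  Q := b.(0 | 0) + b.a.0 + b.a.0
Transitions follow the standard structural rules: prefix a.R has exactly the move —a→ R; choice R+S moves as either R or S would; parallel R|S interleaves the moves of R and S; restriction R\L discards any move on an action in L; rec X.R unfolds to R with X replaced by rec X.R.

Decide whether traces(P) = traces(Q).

trace-equivalent

P's transition system — 4 states:
  u0 = b.(0 | 0) + b.a.0 ⊢ —b→ u1, —b→ u2
  u1 = 0 | 0 ⊢ deadlocked
  u2 = a.0 ⊢ —a→ u3
  u3 = 0 ⊢ deadlocked
Q's transition system — 4 states:
  v0 = b.(0 | 0) + b.a.0 + b.a.0 ⊢ —b→ v1, —b→ v2
  v1 = 0 | 0 ⊢ deadlocked
  v2 = a.0 ⊢ —a→ v3
  v3 = 0 ⊢ deadlocked
Partition-refinement fixed point:
  B0 = {u0, v0}
  B1 = {u2, v2}
  B2 = {u1, u3, v1, v3}
u0 ∈ B0, v0 ∈ B0 → same block
Bisimilar ⇒ trace-equivalent.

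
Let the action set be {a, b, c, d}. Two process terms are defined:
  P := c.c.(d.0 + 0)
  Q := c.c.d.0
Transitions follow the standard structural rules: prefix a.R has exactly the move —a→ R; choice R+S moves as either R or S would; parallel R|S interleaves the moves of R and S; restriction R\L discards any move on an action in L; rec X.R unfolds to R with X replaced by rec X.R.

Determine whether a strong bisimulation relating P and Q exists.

P ~ Q

Reachable graph of P (4 states):
  m0 = c.c.(d.0 + 0) :: —c→ m1
  m1 = c.(d.0 + 0) :: —c→ m2
  m2 = d.0 + 0 :: —d→ m3
  m3 = 0 :: ·
Reachable graph of Q (4 states):
  n0 = c.c.d.0 :: —c→ n1
  n1 = c.d.0 :: —c→ n2
  n2 = d.0 :: —d→ n3
  n3 = 0 :: ·
Coarsest stable partition (strong bisimilarity classes):
  B0 = {m0, n0}
  B1 = {m1, n1}
  B2 = {m2, n2}
  B3 = {m3, n3}
m0 ∈ B0, n0 ∈ B0 → same block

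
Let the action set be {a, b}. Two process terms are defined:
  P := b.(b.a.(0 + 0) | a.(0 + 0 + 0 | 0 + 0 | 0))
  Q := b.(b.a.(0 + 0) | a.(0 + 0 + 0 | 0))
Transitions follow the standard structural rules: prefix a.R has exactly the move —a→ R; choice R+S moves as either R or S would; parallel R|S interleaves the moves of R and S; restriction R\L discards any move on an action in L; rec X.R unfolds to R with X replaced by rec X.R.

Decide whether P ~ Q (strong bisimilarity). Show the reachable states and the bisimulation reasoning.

YES

LTS(P): 7 reachable states
  u0 = b.(b.a.(0 + 0) | a.(0 + 0 + 0 | 0 + 0 | 0)) has moves —b→ u1
  u1 = b.a.(0 + 0) | a.(0 + 0 + 0 | 0 + 0 | 0) has moves —a→ u2, —b→ u3
  u2 = b.a.(0 + 0) | (0 + 0 + 0 | 0 + 0 | 0) has moves —b→ u4
  u3 = a.(0 + 0) | a.(0 + 0 + 0 | 0 + 0 | 0) has moves —a→ u4, —a→ u5
  u4 = a.(0 + 0) | (0 + 0 + 0 | 0 + 0 | 0) has moves —a→ u6
  u5 = (0 + 0) | a.(0 + 0 + 0 | 0 + 0 | 0) has moves —a→ u6
  u6 = (0 + 0) | (0 + 0 + 0 | 0 + 0 | 0) has moves ·
LTS(Q): 7 reachable states
  v0 = b.(b.a.(0 + 0) | a.(0 + 0 + 0 | 0)) has moves —b→ v1
  v1 = b.a.(0 + 0) | a.(0 + 0 + 0 | 0) has moves —a→ v2, —b→ v3
  v2 = b.a.(0 + 0) | (0 + 0 + 0 | 0) has moves —b→ v4
  v3 = a.(0 + 0) | a.(0 + 0 + 0 | 0) has moves —a→ v4, —a→ v5
  v4 = a.(0 + 0) | (0 + 0 + 0 | 0) has moves —a→ v6
  v5 = (0 + 0) | a.(0 + 0 + 0 | 0) has moves —a→ v6
  v6 = (0 + 0) | (0 + 0 + 0 | 0) has moves ·
Partition-refinement fixed point:
  B0 = {u0, v0}
  B1 = {u1, v1}
  B2 = {u2, v2}
  B3 = {u4, u5, v4, v5}
  B4 = {u6, v6}
  B5 = {u3, v3}
u0 ∈ B0, v0 ∈ B0 → same block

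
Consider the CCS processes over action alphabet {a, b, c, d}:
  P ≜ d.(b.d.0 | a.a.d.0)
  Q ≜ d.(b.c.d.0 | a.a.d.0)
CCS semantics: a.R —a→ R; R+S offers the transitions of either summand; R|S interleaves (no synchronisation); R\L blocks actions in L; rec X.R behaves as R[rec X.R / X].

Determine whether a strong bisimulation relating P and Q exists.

P ≁ Q

P's transition system — 13 states:
  p0 = d.(b.d.0 | a.a.d.0) | --d--▸ p1
  p1 = b.d.0 | a.a.d.0 | --a--▸ p2, --b--▸ p3
  p2 = b.d.0 | a.d.0 | --a--▸ p4, --b--▸ p5
  p3 = d.0 | a.a.d.0 | --a--▸ p5, --d--▸ p6
  p4 = b.d.0 | d.0 | --b--▸ p7, --d--▸ p8
  p5 = d.0 | a.d.0 | --a--▸ p7, --d--▸ p9
  p6 = 0 | a.a.d.0 | --a--▸ p9
  p7 = d.0 | d.0 | --d--▸ p10, --d--▸ p11
  p8 = b.d.0 | 0 | --b--▸ p11
  p9 = 0 | a.d.0 | --a--▸ p10
  p10 = 0 | d.0 | --d--▸ p12
  p11 = d.0 | 0 | --d--▸ p12
  p12 = 0 | 0 | (no moves)
Q's transition system — 17 states:
  q0 = d.(b.c.d.0 | a.a.d.0) | --d--▸ q1
  q1 = b.c.d.0 | a.a.d.0 | --a--▸ q2, --b--▸ q3
  q2 = b.c.d.0 | a.d.0 | --a--▸ q4, --b--▸ q5
  q3 = c.d.0 | a.a.d.0 | --a--▸ q5, --c--▸ q6
  q4 = b.c.d.0 | d.0 | --b--▸ q7, --d--▸ q8
  q5 = c.d.0 | a.d.0 | --a--▸ q7, --c--▸ q9
  q6 = d.0 | a.a.d.0 | --a--▸ q9, --d--▸ q10
  q7 = c.d.0 | d.0 | --c--▸ q11, --d--▸ q12
  q8 = b.c.d.0 | 0 | --b--▸ q12
  q9 = d.0 | a.d.0 | --a--▸ q11, --d--▸ q13
  q10 = 0 | a.a.d.0 | --a--▸ q13
  q11 = d.0 | d.0 | --d--▸ q14, --d--▸ q15
  q12 = c.d.0 | 0 | --c--▸ q15
  q13 = 0 | a.d.0 | --a--▸ q14
  q14 = 0 | d.0 | --d--▸ q16
  q15 = d.0 | 0 | --d--▸ q16
  q16 = 0 | 0 | (no moves)
Coarsest stable partition (strong bisimilarity classes):
  B0 = {p0}
  B1 = {p1}
  B2 = {p3, q6}
  B3 = {p5, q9}
  B4 = {p7, q11}
  B5 = {p10, p11, q14, q15}
  B6 = {p12, q16}
  B7 = {p9, q13}
  B8 = {p6, q10}
  B9 = {p2}
  B10 = {p4}
  B11 = {p8}
  B12 = {q0}
  B13 = {q1}
  B14 = {q2}
  B15 = {q5}
  B16 = {q7}
  B17 = {q12}
  B18 = {q4}
  B19 = {q8}
  B20 = {q3}
p0 ∈ B0, q0 ∈ B12 → different blocks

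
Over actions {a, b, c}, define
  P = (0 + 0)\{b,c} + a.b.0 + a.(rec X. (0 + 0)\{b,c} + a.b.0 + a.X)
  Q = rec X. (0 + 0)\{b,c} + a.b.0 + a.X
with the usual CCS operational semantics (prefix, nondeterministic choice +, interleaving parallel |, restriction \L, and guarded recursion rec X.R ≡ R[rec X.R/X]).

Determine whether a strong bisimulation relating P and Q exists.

P ~ Q

P's transition system — 4 states:
  u0 = (0 + 0)\{b,c} + a.b.0 + a.(rec X. (0 + 0)\{b,c} + a.b.0 + a.X) has moves ··a··> u1, ··a··> u2
  u1 = b.0 has moves ··b··> u3
  u2 = rec X. (0 + 0)\{b,c} + a.b.0 + a.X has moves ··a··> u1, ··a··> u2
  u3 = 0 has moves ∅
Q's transition system — 3 states:
  v0 = rec X. (0 + 0)\{b,c} + a.b.0 + a.X has moves ··a··> v0, ··a··> v1
  v1 = b.0 has moves ··b··> v2
  v2 = 0 has moves ∅
Bisimilarity quotient blocks:
  B0 = {u0, u2, v0}
  B1 = {u1, v1}
  B2 = {u3, v2}
u0 ∈ B0, v0 ∈ B0 → same block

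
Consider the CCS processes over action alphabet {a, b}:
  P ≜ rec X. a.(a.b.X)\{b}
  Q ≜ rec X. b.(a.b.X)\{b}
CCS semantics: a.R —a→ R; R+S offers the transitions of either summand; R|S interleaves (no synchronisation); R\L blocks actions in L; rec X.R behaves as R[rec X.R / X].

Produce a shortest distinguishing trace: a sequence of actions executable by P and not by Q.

a

LTS(P): 3 reachable states
  p0 = rec X. a.(a.b.X)\{b} ⊢ -a-> p1
  p1 = (a.b.(rec X. a.(a.b.X)\{b}))\{b} ⊢ -a-> p2
  p2 = (b.(rec X. a.(a.b.X)\{b}))\{b} ⊢ (no moves)
LTS(Q): 3 reachable states
  q0 = rec X. b.(a.b.X)\{b} ⊢ -b-> q1
  q1 = (a.b.(rec X. b.(a.b.X)\{b}))\{b} ⊢ -a-> q2
  q2 = (b.(rec X. b.(a.b.X)\{b}))\{b} ⊢ (no moves)
Executing a from P (initial set {p0}):
  after a @ step 1: {p1}
  — P admits the full trace.
Executing a from Q (initial set {q0}):
  after a @ step 1: ∅  — Q cannot continue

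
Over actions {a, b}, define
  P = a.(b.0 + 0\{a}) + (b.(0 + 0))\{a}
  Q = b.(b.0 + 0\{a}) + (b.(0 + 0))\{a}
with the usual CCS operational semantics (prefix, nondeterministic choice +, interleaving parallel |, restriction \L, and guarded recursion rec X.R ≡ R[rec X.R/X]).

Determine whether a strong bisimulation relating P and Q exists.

NO

P's transition system — 4 states:
  m0 = a.(b.0 + 0\{a}) + (b.(0 + 0))\{a} has moves ··a··> m1, ··b··> m2
  m1 = b.0 + 0\{a} has moves ··b··> m3
  m2 = (0 + 0)\{a} has moves (no moves)
  m3 = 0 has moves (no moves)
Q's transition system — 4 states:
  n0 = b.(b.0 + 0\{a}) + (b.(0 + 0))\{a} has moves ··b··> n1, ··b··> n2
  n1 = (0 + 0)\{a} has moves (no moves)
  n2 = b.0 + 0\{a} has moves ··b··> n3
  n3 = 0 has moves (no moves)
Partition-refinement fixed point:
  B0 = {m0}
  B1 = {m1, n2}
  B2 = {m2, m3, n1, n3}
  B3 = {n0}
m0 ∈ B0, n0 ∈ B3 → different blocks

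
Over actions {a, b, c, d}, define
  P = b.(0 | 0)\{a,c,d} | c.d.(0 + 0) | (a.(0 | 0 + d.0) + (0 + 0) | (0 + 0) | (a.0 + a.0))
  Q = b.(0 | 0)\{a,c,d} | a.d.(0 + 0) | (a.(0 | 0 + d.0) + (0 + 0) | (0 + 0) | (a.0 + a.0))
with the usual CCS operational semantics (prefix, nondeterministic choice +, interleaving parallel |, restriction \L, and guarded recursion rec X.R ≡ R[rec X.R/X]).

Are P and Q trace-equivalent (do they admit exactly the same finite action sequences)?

trace-distinct — witness ⟨c⟩

LTS(P): 24 reachable states
  s0 = b.(0 | 0)\{a,c,d} | c.d.(0 + 0) | (a.(0 | 0 + d.0) + (0 + 0) | (0 + 0) | (a.0 + a.0)) → =a=> s1, =a=> s2, =b=> s3, =c=> s4
  s1 = b.(0 | 0)\{a,c,d} | c.d.(0 + 0) | ((0 + 0) | (0 + 0) | 0) → =b=> s5, =c=> s6
  s2 = b.(0 | 0)\{a,c,d} | c.d.(0 + 0) | (0 | 0 + d.0) → =b=> s7, =c=> s8, =d=> s9
  s3 = (0 | 0)\{a,c,d} | c.d.(0 + 0) | (a.(0 | 0 + d.0) + (0 + 0) | (0 + 0) | (a.0 + a.0)) → =a=> s5, =a=> s7, =c=> s10
  s4 = b.(0 | 0)\{a,c,d} | d.(0 + 0) | (a.(0 | 0 + d.0) + (0 + 0) | (0 + 0) | (a.0 + a.0)) → =a=> s6, =a=> s8, =b=> s10, =d=> s11
  s5 = (0 | 0)\{a,c,d} | c.d.(0 + 0) | ((0 + 0) | (0 + 0) | 0) → =c=> s12
  s6 = b.(0 | 0)\{a,c,d} | d.(0 + 0) | ((0 + 0) | (0 + 0) | 0) → =b=> s12, =d=> s13
  s7 = (0 | 0)\{a,c,d} | c.d.(0 + 0) | (0 | 0 + d.0) → =c=> s14, =d=> s15
  s8 = b.(0 | 0)\{a,c,d} | d.(0 + 0) | (0 | 0 + d.0) → =b=> s14, =d=> s16, =d=> s17
  s9 = b.(0 | 0)\{a,c,d} | c.d.(0 + 0) | 0 → =b=> s15, =c=> s17
  s10 = (0 | 0)\{a,c,d} | d.(0 + 0) | (a.(0 | 0 + d.0) + (0 + 0) | (0 + 0) | (a.0 + a.0)) → =a=> s12, =a=> s14, =d=> s18
  s11 = b.(0 | 0)\{a,c,d} | (0 + 0) | (a.(0 | 0 + d.0) + (0 + 0) | (0 + 0) | (a.0 + a.0)) → =a=> s13, =a=> s16, =b=> s18
  s12 = (0 | 0)\{a,c,d} | d.(0 + 0) | ((0 + 0) | (0 + 0) | 0) → =d=> s19
  s13 = b.(0 | 0)\{a,c,d} | (0 + 0) | ((0 + 0) | (0 + 0) | 0) → =b=> s19
  s14 = (0 | 0)\{a,c,d} | d.(0 + 0) | (0 | 0 + d.0) → =d=> s20, =d=> s21
  s15 = (0 | 0)\{a,c,d} | c.d.(0 + 0) | 0 → =c=> s21
  s16 = b.(0 | 0)\{a,c,d} | (0 + 0) | (0 | 0 + d.0) → =b=> s20, =d=> s22
  s17 = b.(0 | 0)\{a,c,d} | d.(0 + 0) | 0 → =b=> s21, =d=> s22
  s18 = (0 | 0)\{a,c,d} | (0 + 0) | (a.(0 | 0 + d.0) + (0 + 0) | (0 + 0) | (a.0 + a.0)) → =a=> s19, =a=> s20
  s19 = (0 | 0)\{a,c,d} | (0 + 0) | ((0 + 0) | (0 + 0) | 0) → ∅
  s20 = (0 | 0)\{a,c,d} | (0 + 0) | (0 | 0 + d.0) → =d=> s23
  s21 = (0 | 0)\{a,c,d} | d.(0 + 0) | 0 → =d=> s23
  s22 = b.(0 | 0)\{a,c,d} | (0 + 0) | 0 → =b=> s23
  s23 = (0 | 0)\{a,c,d} | (0 + 0) | 0 → ∅
LTS(Q): 24 reachable states
  t0 = b.(0 | 0)\{a,c,d} | a.d.(0 + 0) | (a.(0 | 0 + d.0) + (0 + 0) | (0 + 0) | (a.0 + a.0)) → =a=> t1, =a=> t2, =a=> t3, =b=> t4
  t1 = b.(0 | 0)\{a,c,d} | a.d.(0 + 0) | ((0 + 0) | (0 + 0) | 0) → =a=> t5, =b=> t6
  t2 = b.(0 | 0)\{a,c,d} | a.d.(0 + 0) | (0 | 0 + d.0) → =a=> t7, =b=> t8, =d=> t9
  t3 = b.(0 | 0)\{a,c,d} | d.(0 + 0) | (a.(0 | 0 + d.0) + (0 + 0) | (0 + 0) | (a.0 + a.0)) → =a=> t5, =a=> t7, =b=> t10, =d=> t11
  t4 = (0 | 0)\{a,c,d} | a.d.(0 + 0) | (a.(0 | 0 + d.0) + (0 + 0) | (0 + 0) | (a.0 + a.0)) → =a=> t10, =a=> t6, =a=> t8
  t5 = b.(0 | 0)\{a,c,d} | d.(0 + 0) | ((0 + 0) | (0 + 0) | 0) → =b=> t12, =d=> t13
  t6 = (0 | 0)\{a,c,d} | a.d.(0 + 0) | ((0 + 0) | (0 + 0) | 0) → =a=> t12
  t7 = b.(0 | 0)\{a,c,d} | d.(0 + 0) | (0 | 0 + d.0) → =b=> t14, =d=> t15, =d=> t16
  t8 = (0 | 0)\{a,c,d} | a.d.(0 + 0) | (0 | 0 + d.0) → =a=> t14, =d=> t17
  t9 = b.(0 | 0)\{a,c,d} | a.d.(0 + 0) | 0 → =a=> t16, =b=> t17
  t10 = (0 | 0)\{a,c,d} | d.(0 + 0) | (a.(0 | 0 + d.0) + (0 + 0) | (0 + 0) | (a.0 + a.0)) → =a=> t12, =a=> t14, =d=> t18
  t11 = b.(0 | 0)\{a,c,d} | (0 + 0) | (a.(0 | 0 + d.0) + (0 + 0) | (0 + 0) | (a.0 + a.0)) → =a=> t13, =a=> t15, =b=> t18
  t12 = (0 | 0)\{a,c,d} | d.(0 + 0) | ((0 + 0) | (0 + 0) | 0) → =d=> t19
  t13 = b.(0 | 0)\{a,c,d} | (0 + 0) | ((0 + 0) | (0 + 0) | 0) → =b=> t19
  t14 = (0 | 0)\{a,c,d} | d.(0 + 0) | (0 | 0 + d.0) → =d=> t20, =d=> t21
  t15 = b.(0 | 0)\{a,c,d} | (0 + 0) | (0 | 0 + d.0) → =b=> t20, =d=> t22
  t16 = b.(0 | 0)\{a,c,d} | d.(0 + 0) | 0 → =b=> t21, =d=> t22
  t17 = (0 | 0)\{a,c,d} | a.d.(0 + 0) | 0 → =a=> t21
  t18 = (0 | 0)\{a,c,d} | (0 + 0) | (a.(0 | 0 + d.0) + (0 + 0) | (0 + 0) | (a.0 + a.0)) → =a=> t19, =a=> t20
  t19 = (0 | 0)\{a,c,d} | (0 + 0) | ((0 + 0) | (0 + 0) | 0) → ∅
  t20 = (0 | 0)\{a,c,d} | (0 + 0) | (0 | 0 + d.0) → =d=> t23
  t21 = (0 | 0)\{a,c,d} | d.(0 + 0) | 0 → =d=> t23
  t22 = b.(0 | 0)\{a,c,d} | (0 + 0) | 0 → =b=> t23
  t23 = (0 | 0)\{a,c,d} | (0 + 0) | 0 → ∅
Executing c from P (initial set {s0}):
  [1] c ⇒ {s4}
  P completes σ.
Executing c from Q (initial set {t0}):
  [1] c ⇒ no successor for Q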